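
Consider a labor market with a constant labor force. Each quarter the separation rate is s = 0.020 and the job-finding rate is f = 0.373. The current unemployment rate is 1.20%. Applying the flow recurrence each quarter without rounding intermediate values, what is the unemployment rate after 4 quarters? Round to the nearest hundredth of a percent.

With a fixed labor force, u_{t+1} = u_t + s·(1−u_t) − f·u_t = u_t·(1−s−f) + s.
Here 1−s−f = 0.607 and s = 0.020.
u_1 = 0.012000 × 0.607 + 0.020 = 0.027284.
u_2 = 0.027284 × 0.607 + 0.020 = 0.036561.
u_3 = 0.036561 × 0.607 + 0.020 = 0.042193.
u_4 = 0.042193 × 0.607 + 0.020 = 0.045611.

Unemployment rate after four quarters ≈ 4.56%.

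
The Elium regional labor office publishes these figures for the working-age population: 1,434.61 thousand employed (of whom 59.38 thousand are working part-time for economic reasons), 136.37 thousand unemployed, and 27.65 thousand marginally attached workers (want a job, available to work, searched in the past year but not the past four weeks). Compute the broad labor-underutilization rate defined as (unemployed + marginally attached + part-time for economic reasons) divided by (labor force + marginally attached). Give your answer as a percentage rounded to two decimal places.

Labor force = 1,434.61 + 136.37 = 1,570.98 thousand.
Numerator = 136.37 + 27.65 + 59.38 = 223.40 thousand.
Denominator = 1,570.98 + 27.65 = 1,598.63 thousand.
Broad rate = 223.40 / 1,598.63 = 13.97%.

Broad underutilization rate ≈ 13.97%.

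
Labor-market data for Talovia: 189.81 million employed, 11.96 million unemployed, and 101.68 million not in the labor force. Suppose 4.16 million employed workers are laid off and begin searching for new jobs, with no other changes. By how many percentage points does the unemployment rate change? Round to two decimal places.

Initially, labor force = 189.81 + 11.96 = 201.77 million, so u = 11.96/201.77 = 5.93%.
After the change, employed falls and unemployed rises by 4.16; labor force unchanged → E = 185.65, U = 16.12, labor force = 201.77 million.
New unemployment rate = 16.12 / 201.77 = 7.99%.
Change = 7.99% − 5.93% = +2.06 percentage points.

The unemployment rate changes by +2.06 percentage points.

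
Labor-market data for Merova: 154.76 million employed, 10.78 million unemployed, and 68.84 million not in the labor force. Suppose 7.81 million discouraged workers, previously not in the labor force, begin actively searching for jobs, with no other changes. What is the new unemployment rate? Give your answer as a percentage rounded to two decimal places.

New unemployment rate ≈ 10.72%.

Initially, labor force = 154.76 + 10.78 = 165.54 million, so u = 10.78/165.54 = 6.51%.
After the change, unemployed and labor force both rise by 7.81 → E = 154.76, U = 18.59, labor force = 173.35 million.
New unemployment rate = 18.59 / 173.35 = 10.72%.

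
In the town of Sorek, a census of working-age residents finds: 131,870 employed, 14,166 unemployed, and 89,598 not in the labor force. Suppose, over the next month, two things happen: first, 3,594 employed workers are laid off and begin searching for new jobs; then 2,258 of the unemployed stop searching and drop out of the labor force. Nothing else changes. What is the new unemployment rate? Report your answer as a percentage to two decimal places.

Initially, labor force = 131,870 + 14,166 = 146,036, so u = 14,166/146,036 = 9.70%.
After the first change, employed falls and unemployed rises by 3,594; labor force unchanged → E = 128,276, U = 17,760, labor force = 146,036.
After the second change, unemployed and labor force both fall by 2,258 → E = 128,276, U = 15,502, labor force = 143,778.
New unemployment rate = 15,502 / 143,778 = 10.78%.

New unemployment rate ≈ 10.78%.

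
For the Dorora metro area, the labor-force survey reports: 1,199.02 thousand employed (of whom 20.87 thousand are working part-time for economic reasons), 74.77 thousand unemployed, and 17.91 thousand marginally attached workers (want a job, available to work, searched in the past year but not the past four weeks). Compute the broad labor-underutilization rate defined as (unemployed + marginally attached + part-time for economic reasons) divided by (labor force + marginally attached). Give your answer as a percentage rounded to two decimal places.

Broad underutilization rate ≈ 8.79%.

Labor force = 1,199.02 + 74.77 = 1,273.79 thousand.
Numerator = 74.77 + 17.91 + 20.87 = 113.55 thousand.
Denominator = 1,273.79 + 17.91 = 1,291.70 thousand.
Broad rate = 113.55 / 1,291.70 = 8.79%.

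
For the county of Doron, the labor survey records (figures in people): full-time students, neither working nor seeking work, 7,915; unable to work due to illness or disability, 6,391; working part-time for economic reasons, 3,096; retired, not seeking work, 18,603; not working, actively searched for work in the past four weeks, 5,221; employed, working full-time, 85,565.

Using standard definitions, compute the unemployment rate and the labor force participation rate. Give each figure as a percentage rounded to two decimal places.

Employed = 3,096 + 85,565 = 88,661 (anyone who worked, including part-time for economic reasons, counts as employed).
Unemployed = 5,221.
Labor force = 88,661 + 5,221 = 93,882.
Not in labor force = 7,915 + 6,391 + 18,603 = 32,909 (those not working and not actively searching are outside the labor force).
Civilian working-age population = 93,882 + 32,909 = 126,791.
Unemployment rate = 5,221 / 93,882 = 5.56%.
Labor force participation rate = 93,882 / 126,791 = 74.04%.

Unemployment rate ≈ 5.56%; labor force participation rate ≈ 74.04%.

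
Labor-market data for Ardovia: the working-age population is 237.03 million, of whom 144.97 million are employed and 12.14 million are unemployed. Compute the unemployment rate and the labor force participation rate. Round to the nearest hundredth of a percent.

Unemployment rate ≈ 7.73%; labor force participation rate ≈ 66.28%.

Labor force = employed + unemployed = 144.97 + 12.14 = 157.11 million.
Unemployment rate = 12.14 / 157.11 = 7.73%.
Labor force participation rate = 157.11 / 237.03 = 66.28%.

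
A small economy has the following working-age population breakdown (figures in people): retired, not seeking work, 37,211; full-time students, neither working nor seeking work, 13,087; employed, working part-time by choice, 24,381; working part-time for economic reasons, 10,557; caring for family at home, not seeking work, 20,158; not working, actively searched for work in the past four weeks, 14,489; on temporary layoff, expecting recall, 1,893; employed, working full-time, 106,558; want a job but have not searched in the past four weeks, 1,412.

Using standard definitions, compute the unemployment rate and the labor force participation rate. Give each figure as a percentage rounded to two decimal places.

Employed = 24,381 + 10,557 + 106,558 = 141,496 (anyone who worked, including part-time for economic reasons, counts as employed).
Unemployed = 14,489 + 1,893 = 16,382 (jobless and actively searching, or on temporary layoff).
Labor force = 141,496 + 16,382 = 157,878.
Not in labor force = 37,211 + 13,087 + 20,158 + 1,412 = 71,868 (those not working and not actively searching are outside the labor force — including those who want a job but have given up searching).
Civilian working-age population = 157,878 + 71,868 = 229,746.
Unemployment rate = 16,382 / 157,878 = 10.38%.
Labor force participation rate = 157,878 / 229,746 = 68.72%.

Unemployment rate ≈ 10.38%; labor force participation rate ≈ 68.72%.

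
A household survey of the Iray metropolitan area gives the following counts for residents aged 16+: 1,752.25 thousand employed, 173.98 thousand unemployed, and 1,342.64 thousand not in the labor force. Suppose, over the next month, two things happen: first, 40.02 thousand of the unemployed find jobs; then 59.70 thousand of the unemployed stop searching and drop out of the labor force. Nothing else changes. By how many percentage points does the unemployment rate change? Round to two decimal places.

The unemployment rate changes by −5.05 percentage points.

Initially, labor force = 1,752.25 + 173.98 = 1,926.23 thousand, so u = 173.98/1,926.23 = 9.03%.
After the first change, unemployed falls and employed rises by 40.02; labor force unchanged → E = 1,792.27, U = 133.96, labor force = 1,926.23 thousand.
After the second change, unemployed and labor force both fall by 59.70 → E = 1,792.27, U = 74.26, labor force = 1,866.53 thousand.
New unemployment rate = 74.26 / 1,866.53 = 3.98%.
Change = 3.98% − 9.03% = −5.05 percentage points.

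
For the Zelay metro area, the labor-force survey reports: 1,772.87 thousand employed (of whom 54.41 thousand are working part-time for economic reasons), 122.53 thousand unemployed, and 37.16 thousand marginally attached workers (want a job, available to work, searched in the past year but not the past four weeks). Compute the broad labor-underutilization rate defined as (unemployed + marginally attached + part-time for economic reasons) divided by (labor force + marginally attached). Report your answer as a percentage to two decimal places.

Labor force = 1,772.87 + 122.53 = 1,895.40 thousand.
Numerator = 122.53 + 37.16 + 54.41 = 214.10 thousand.
Denominator = 1,895.40 + 37.16 = 1,932.56 thousand.
Broad rate = 214.10 / 1,932.56 = 11.08%.

Broad underutilization rate ≈ 11.08%.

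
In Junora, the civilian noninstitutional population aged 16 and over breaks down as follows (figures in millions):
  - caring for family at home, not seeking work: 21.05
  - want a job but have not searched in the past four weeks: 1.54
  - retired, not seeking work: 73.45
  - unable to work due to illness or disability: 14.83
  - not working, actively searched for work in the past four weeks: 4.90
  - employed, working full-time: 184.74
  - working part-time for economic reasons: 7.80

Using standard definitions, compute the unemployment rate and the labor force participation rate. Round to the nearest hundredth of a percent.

Unemployment rate ≈ 2.48%; labor force participation rate ≈ 64.04%.

Employed = 184.74 + 7.80 = 192.54 million (anyone who worked, including part-time for economic reasons, counts as employed).
Unemployed = 4.90 million.
Labor force = 192.54 + 4.90 = 197.44 million.
Not in labor force = 21.05 + 1.54 + 73.45 + 14.83 = 110.87 million (those not working and not actively searching are outside the labor force — including those who want a job but have given up searching).
Civilian working-age population = 197.44 + 110.87 = 308.31 million.
Unemployment rate = 4.90 / 197.44 = 2.48%.
Labor force participation rate = 197.44 / 308.31 = 64.04%.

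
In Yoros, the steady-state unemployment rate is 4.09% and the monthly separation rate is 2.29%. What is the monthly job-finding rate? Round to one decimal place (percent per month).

Job-finding rate ≈ 53.7% per month.

From u* = s/(s+f): f = s·(1−u)/u.
f = 2.29 × (1 − 0.0409) / 0.0409 = 2.1963 / 0.0409 ≈ 53.7% per month.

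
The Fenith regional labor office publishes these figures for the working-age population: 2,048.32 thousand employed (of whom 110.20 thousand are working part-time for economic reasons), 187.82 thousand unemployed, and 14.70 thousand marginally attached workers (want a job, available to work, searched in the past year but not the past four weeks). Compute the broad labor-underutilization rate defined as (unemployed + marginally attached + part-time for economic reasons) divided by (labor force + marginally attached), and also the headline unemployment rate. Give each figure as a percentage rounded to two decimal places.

Broad underutilization rate ≈ 13.89%; headline unemployment rate ≈ 8.40%.

Labor force = 2,048.32 + 187.82 = 2,236.14 thousand.
Numerator = 187.82 + 14.70 + 110.20 = 312.72 thousand.
Denominator = 2,236.14 + 14.70 = 2,250.84 thousand.
Broad rate = 312.72 / 2,250.84 = 13.89%.
Headline unemployment rate = 187.82 / 2,236.14 = 8.40%.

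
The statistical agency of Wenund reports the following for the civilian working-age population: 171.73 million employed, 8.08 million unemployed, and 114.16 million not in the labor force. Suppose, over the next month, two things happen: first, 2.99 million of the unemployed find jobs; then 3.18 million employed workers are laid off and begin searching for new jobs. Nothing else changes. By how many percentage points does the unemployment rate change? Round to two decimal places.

Initially, labor force = 171.73 + 8.08 = 179.81 million, so u = 8.08/179.81 = 4.49%.
After the first change, unemployed falls and employed rises by 2.99; labor force unchanged → E = 174.72, U = 5.09, labor force = 179.81 million.
After the second change, employed falls and unemployed rises by 3.18; labor force unchanged → E = 171.54, U = 8.27, labor force = 179.81 million.
New unemployment rate = 8.27 / 179.81 = 4.60%.
Change = 4.60% − 4.49% = +0.11 percentage points.

The unemployment rate changes by +0.11 percentage points.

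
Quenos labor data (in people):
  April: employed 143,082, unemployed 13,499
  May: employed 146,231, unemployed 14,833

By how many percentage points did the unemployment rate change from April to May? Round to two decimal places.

The unemployment rate changed by +0.59 percentage points.

April: labor force = 143,082 + 13,499 = 156,581; u = 13,499/156,581 = 8.62%.
May: labor force = 146,231 + 14,833 = 161,064; u = 14,833/161,064 = 9.21%.
Change = 9.21% − 8.62% = +0.59 pp.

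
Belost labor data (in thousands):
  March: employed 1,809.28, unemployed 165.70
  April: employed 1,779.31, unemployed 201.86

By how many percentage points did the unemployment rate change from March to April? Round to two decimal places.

The unemployment rate changed by +1.80 percentage points.

March: labor force = 1,809.28 + 165.70 = 1,974.98; u = 165.70/1,974.98 = 8.39%.
April: labor force = 1,779.31 + 201.86 = 1,981.17; u = 201.86/1,981.17 = 10.19%.
Change = 10.19% − 8.39% = +1.80 pp.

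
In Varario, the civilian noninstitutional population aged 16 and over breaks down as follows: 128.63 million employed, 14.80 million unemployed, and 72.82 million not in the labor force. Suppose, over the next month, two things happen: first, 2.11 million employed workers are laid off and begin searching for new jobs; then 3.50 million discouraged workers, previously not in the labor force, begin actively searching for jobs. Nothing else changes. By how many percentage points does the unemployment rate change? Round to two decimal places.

Initially, labor force = 128.63 + 14.80 = 143.43 million, so u = 14.80/143.43 = 10.32%.
After the first change, employed falls and unemployed rises by 2.11; labor force unchanged → E = 126.52, U = 16.91, labor force = 143.43 million.
After the second change, unemployed and labor force both rise by 3.50 → E = 126.52, U = 20.41, labor force = 146.93 million.
New unemployment rate = 20.41 / 146.93 = 13.89%.
Change = 13.89% − 10.32% = +3.57 percentage points.

The unemployment rate changes by +3.57 percentage points.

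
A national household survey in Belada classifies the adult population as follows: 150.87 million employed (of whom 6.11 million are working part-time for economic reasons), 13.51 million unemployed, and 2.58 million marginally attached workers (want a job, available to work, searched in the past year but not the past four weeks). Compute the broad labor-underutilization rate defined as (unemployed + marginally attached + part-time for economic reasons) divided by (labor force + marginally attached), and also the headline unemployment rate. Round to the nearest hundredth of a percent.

Labor force = 150.87 + 13.51 = 164.38 million.
Numerator = 13.51 + 2.58 + 6.11 = 22.20 million.
Denominator = 164.38 + 2.58 = 166.96 million.
Broad rate = 22.20 / 166.96 = 13.30%.
Headline unemployment rate = 13.51 / 164.38 = 8.22%.

Broad underutilization rate ≈ 13.30%; headline unemployment rate ≈ 8.22%.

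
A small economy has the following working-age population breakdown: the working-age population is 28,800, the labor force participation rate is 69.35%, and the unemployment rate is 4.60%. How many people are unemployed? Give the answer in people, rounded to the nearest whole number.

About 919 are unemployed.

Labor force = 0.6935 × 28,800 = 19,973.
Unemployed = 0.0460 × 19,973 ≈ 919.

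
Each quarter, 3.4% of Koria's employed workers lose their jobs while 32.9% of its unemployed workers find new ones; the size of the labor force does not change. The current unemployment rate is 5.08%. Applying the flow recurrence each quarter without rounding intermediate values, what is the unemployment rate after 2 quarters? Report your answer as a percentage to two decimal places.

Unemployment rate after two quarters ≈ 7.63%.

With a fixed labor force, u_{t+1} = u_t + s·(1−u_t) − f·u_t = u_t·(1−s−f) + s.
Here 1−s−f = 0.637 and s = 0.034.
u_1 = 0.050800 × 0.637 + 0.034 = 0.066360.
u_2 = 0.066360 × 0.637 + 0.034 = 0.076271.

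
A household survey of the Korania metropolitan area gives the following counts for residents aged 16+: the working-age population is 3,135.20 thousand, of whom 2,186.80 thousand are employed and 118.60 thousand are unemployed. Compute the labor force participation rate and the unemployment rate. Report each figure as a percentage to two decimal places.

Labor force participation rate ≈ 73.53%; unemployment rate ≈ 5.14%.

Labor force = employed + unemployed = 2,186.80 + 118.60 = 2,305.40 thousand.
Unemployment rate = 118.60 / 2,305.40 = 5.14%.
Labor force participation rate = 2,305.40 / 3,135.20 = 73.53%.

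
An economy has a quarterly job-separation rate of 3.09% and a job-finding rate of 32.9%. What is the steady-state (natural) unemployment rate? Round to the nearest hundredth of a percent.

Steady-state unemployment rate ≈ 8.59%.

At steady state the flows balance: s·E = f·U, so U/(E+U) = s/(s+f).
u* = 3.09 / (3.09 + 32.9) = 3.09 / 35.99 = 8.59%.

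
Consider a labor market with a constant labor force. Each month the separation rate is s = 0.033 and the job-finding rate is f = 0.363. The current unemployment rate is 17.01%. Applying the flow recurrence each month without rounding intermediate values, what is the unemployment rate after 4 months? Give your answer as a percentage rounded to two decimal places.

With a fixed labor force, u_{t+1} = u_t + s·(1−u_t) − f·u_t = u_t·(1−s−f) + s.
Here 1−s−f = 0.604 and s = 0.033.
u_1 = 0.170100 × 0.604 + 0.033 = 0.135740.
u_2 = 0.135740 × 0.604 + 0.033 = 0.114987.
u_3 = 0.114987 × 0.604 + 0.033 = 0.102452.
u_4 = 0.102452 × 0.604 + 0.033 = 0.094881.

Unemployment rate after four months ≈ 9.49%.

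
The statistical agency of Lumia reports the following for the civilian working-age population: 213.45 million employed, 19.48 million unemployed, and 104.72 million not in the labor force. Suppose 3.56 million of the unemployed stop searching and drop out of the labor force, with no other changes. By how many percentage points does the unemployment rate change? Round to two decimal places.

The unemployment rate changes by −1.42 percentage points.

Initially, labor force = 213.45 + 19.48 = 232.93 million, so u = 19.48/232.93 = 8.36%.
After the change, unemployed and labor force both fall by 3.56 → E = 213.45, U = 15.92, labor force = 229.37 million.
New unemployment rate = 15.92 / 229.37 = 6.94%.
Change = 6.94% − 8.36% = −1.42 percentage points.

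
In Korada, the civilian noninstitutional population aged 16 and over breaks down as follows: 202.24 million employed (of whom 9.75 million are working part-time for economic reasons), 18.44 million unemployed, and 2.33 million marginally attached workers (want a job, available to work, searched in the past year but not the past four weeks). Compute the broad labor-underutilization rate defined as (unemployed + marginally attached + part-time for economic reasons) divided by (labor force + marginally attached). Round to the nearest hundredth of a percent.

Broad underutilization rate ≈ 13.69%.

Labor force = 202.24 + 18.44 = 220.68 million.
Numerator = 18.44 + 2.33 + 9.75 = 30.52 million.
Denominator = 220.68 + 2.33 = 223.01 million.
Broad rate = 30.52 / 223.01 = 13.69%.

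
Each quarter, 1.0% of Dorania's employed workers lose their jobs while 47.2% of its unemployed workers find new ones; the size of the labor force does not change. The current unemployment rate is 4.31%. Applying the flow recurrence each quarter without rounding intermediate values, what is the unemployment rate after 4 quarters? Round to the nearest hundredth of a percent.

With a fixed labor force, u_{t+1} = u_t + s·(1−u_t) − f·u_t = u_t·(1−s−f) + s.
Here 1−s−f = 0.518 and s = 0.010.
u_1 = 0.043100 × 0.518 + 0.010 = 0.032326.
u_2 = 0.032326 × 0.518 + 0.010 = 0.026745.
u_3 = 0.026745 × 0.518 + 0.010 = 0.023854.
u_4 = 0.023854 × 0.518 + 0.010 = 0.022356.

Unemployment rate after four quarters ≈ 2.24%.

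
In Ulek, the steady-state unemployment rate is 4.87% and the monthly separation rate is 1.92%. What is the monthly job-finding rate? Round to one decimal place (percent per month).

Job-finding rate ≈ 37.5% per month.

From u* = s/(s+f): f = s·(1−u)/u.
f = 1.92 × (1 − 0.0487) / 0.0487 = 1.8265 / 0.0487 ≈ 37.5% per month.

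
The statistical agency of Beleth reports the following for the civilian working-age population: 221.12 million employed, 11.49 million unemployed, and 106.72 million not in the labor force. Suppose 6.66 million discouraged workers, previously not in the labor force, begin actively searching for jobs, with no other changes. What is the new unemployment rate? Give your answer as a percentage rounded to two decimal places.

Initially, labor force = 221.12 + 11.49 = 232.61 million, so u = 11.49/232.61 = 4.94%.
After the change, unemployed and labor force both rise by 6.66 → E = 221.12, U = 18.15, labor force = 239.27 million.
New unemployment rate = 18.15 / 239.27 = 7.59%.

New unemployment rate ≈ 7.59%.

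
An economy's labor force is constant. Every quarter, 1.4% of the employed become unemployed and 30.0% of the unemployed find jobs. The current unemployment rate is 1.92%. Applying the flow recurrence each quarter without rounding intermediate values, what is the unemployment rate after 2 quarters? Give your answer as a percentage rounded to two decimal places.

With a fixed labor force, u_{t+1} = u_t + s·(1−u_t) − f·u_t = u_t·(1−s−f) + s.
Here 1−s−f = 0.686 and s = 0.014.
u_1 = 0.019200 × 0.686 + 0.014 = 0.027171.
u_2 = 0.027171 × 0.686 + 0.014 = 0.032639.

Unemployment rate after two quarters ≈ 3.26%.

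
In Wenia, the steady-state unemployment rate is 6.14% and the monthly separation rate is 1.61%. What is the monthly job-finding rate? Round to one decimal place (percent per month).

From u* = s/(s+f): f = s·(1−u)/u.
f = 1.61 × (1 − 0.0614) / 0.0614 = 1.5111 / 0.0614 ≈ 24.6% per month.

Job-finding rate ≈ 24.6% per month.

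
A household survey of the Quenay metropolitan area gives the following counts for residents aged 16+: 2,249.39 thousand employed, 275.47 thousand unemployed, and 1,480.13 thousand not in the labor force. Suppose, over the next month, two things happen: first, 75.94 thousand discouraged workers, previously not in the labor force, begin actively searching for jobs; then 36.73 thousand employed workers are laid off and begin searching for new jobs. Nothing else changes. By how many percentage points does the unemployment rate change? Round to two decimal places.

Initially, labor force = 2,249.39 + 275.47 = 2,524.86 thousand, so u = 275.47/2,524.86 = 10.91%.
After the first change, unemployed and labor force both rise by 75.94 → E = 2,249.39, U = 351.41, labor force = 2,600.80 thousand.
After the second change, employed falls and unemployed rises by 36.73; labor force unchanged → E = 2,212.66, U = 388.14, labor force = 2,600.80 thousand.
New unemployment rate = 388.14 / 2,600.80 = 14.92%.
Change = 14.92% − 10.91% = +4.01 percentage points.

The unemployment rate changes by +4.01 percentage points.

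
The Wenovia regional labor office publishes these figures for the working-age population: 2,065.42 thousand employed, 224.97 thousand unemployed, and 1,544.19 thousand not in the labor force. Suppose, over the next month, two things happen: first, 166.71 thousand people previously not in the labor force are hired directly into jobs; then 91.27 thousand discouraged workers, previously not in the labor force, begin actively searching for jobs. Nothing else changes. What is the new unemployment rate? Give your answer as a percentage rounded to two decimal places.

Initially, labor force = 2,065.42 + 224.97 = 2,290.39 thousand, so u = 224.97/2,290.39 = 9.82%.
After the first change, employed and labor force both rise by 166.71; unemployed unchanged → E = 2,232.13, U = 224.97, labor force = 2,457.10 thousand.
After the second change, unemployed and labor force both rise by 91.27 → E = 2,232.13, U = 316.24, labor force = 2,548.37 thousand.
New unemployment rate = 316.24 / 2,548.37 = 12.41%.

New unemployment rate ≈ 12.41%.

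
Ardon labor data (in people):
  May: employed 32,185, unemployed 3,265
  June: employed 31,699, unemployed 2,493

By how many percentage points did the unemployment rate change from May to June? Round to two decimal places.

The unemployment rate changed by −1.92 percentage points.

May: labor force = 32,185 + 3,265 = 35,450; u = 3,265/35,450 = 9.21%.
June: labor force = 31,699 + 2,493 = 34,192; u = 2,493/34,192 = 7.29%.
Change = 7.29% − 9.21% = −1.92 pp.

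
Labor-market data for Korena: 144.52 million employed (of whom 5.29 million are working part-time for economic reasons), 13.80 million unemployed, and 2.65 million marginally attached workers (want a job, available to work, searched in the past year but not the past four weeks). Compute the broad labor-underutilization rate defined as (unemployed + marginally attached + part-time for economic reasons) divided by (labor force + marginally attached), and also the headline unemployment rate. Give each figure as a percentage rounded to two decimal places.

Broad underutilization rate ≈ 13.51%; headline unemployment rate ≈ 8.72%.

Labor force = 144.52 + 13.80 = 158.32 million.
Numerator = 13.80 + 2.65 + 5.29 = 21.74 million.
Denominator = 158.32 + 2.65 = 160.97 million.
Broad rate = 21.74 / 160.97 = 13.51%.
Headline unemployment rate = 13.80 / 158.32 = 8.72%.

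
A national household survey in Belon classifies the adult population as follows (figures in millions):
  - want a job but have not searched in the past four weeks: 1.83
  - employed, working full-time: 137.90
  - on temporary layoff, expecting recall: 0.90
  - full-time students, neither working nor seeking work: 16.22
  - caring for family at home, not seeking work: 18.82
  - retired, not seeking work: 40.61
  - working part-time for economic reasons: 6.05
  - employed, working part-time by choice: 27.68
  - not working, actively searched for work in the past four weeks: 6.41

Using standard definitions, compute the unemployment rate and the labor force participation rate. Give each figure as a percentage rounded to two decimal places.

Unemployment rate ≈ 4.09%; labor force participation rate ≈ 69.78%.

Employed = 137.90 + 6.05 + 27.68 = 171.63 million (anyone who worked, including part-time for economic reasons, counts as employed).
Unemployed = 0.90 + 6.41 = 7.31 million (jobless and actively searching, or on temporary layoff).
Labor force = 171.63 + 7.31 = 178.94 million.
Not in labor force = 1.83 + 16.22 + 18.82 + 40.61 = 77.48 million (those not working and not actively searching are outside the labor force — including those who want a job but have given up searching).
Civilian working-age population = 178.94 + 77.48 = 256.42 million.
Unemployment rate = 7.31 / 178.94 = 4.09%.
Labor force participation rate = 178.94 / 256.42 = 69.78%.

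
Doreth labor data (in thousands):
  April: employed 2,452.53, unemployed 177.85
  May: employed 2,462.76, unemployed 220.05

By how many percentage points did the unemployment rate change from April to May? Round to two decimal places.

April: labor force = 2,452.53 + 177.85 = 2,630.38; u = 177.85/2,630.38 = 6.76%.
May: labor force = 2,462.76 + 220.05 = 2,682.81; u = 220.05/2,682.81 = 8.20%.
Change = 8.20% − 6.76% = +1.44 pp.

The unemployment rate changed by +1.44 percentage points.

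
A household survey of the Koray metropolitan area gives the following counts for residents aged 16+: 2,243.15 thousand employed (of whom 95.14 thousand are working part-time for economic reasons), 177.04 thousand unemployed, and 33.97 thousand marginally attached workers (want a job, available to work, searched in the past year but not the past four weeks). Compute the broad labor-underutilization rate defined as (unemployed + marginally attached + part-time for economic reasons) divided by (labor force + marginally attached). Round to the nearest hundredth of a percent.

Labor force = 2,243.15 + 177.04 = 2,420.19 thousand.
Numerator = 177.04 + 33.97 + 95.14 = 306.15 thousand.
Denominator = 2,420.19 + 33.97 = 2,454.16 thousand.
Broad rate = 306.15 / 2,454.16 = 12.47%.

Broad underutilization rate ≈ 12.47%.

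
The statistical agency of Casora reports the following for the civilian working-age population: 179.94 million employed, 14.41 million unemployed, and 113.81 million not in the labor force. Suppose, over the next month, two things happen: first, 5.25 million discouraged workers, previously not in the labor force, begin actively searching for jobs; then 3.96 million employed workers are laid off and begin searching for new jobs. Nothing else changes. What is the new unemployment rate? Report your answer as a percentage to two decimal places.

New unemployment rate ≈ 11.83%.

Initially, labor force = 179.94 + 14.41 = 194.35 million, so u = 14.41/194.35 = 7.41%.
After the first change, unemployed and labor force both rise by 5.25 → E = 179.94, U = 19.66, labor force = 199.60 million.
After the second change, employed falls and unemployed rises by 3.96; labor force unchanged → E = 175.98, U = 23.62, labor force = 199.60 million.
New unemployment rate = 23.62 / 199.60 = 11.83%.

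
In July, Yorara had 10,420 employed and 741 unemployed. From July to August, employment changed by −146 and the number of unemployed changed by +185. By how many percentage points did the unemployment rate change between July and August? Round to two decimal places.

July: labor force = 10,420 + 741 = 11,161; u = 741/11,161 = 6.64%.
August: labor force = 10,274 + 926 = 11,200; u = 926/11,200 = 8.27%.
Change = 8.27% − 6.64% = +1.63 pp.

The unemployment rate changed by +1.63 percentage points.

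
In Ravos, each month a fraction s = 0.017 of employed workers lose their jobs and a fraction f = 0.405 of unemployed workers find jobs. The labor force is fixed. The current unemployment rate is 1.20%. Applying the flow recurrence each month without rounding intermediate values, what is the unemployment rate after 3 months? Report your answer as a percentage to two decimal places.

Unemployment rate after three months ≈ 3.48%.

With a fixed labor force, u_{t+1} = u_t + s·(1−u_t) − f·u_t = u_t·(1−s−f) + s.
Here 1−s−f = 0.578 and s = 0.017.
u_1 = 0.012000 × 0.578 + 0.017 = 0.023936.
u_2 = 0.023936 × 0.578 + 0.017 = 0.030835.
u_3 = 0.030835 × 0.578 + 0.017 = 0.034823.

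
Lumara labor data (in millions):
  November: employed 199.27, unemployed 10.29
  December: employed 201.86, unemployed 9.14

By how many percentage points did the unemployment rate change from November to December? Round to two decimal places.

The unemployment rate changed by −0.58 percentage points.

November: labor force = 199.27 + 10.29 = 209.56; u = 10.29/209.56 = 4.91%.
December: labor force = 201.86 + 9.14 = 211.00; u = 9.14/211.00 = 4.33%.
Change = 4.33% − 4.91% = −0.58 pp.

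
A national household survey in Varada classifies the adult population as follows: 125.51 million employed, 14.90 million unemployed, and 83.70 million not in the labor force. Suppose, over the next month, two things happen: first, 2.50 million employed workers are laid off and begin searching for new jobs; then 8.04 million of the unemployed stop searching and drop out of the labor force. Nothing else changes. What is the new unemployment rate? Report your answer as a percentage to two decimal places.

New unemployment rate ≈ 7.07%.

Initially, labor force = 125.51 + 14.90 = 140.41 million, so u = 14.90/140.41 = 10.61%.
After the first change, employed falls and unemployed rises by 2.50; labor force unchanged → E = 123.01, U = 17.40, labor force = 140.41 million.
After the second change, unemployed and labor force both fall by 8.04 → E = 123.01, U = 9.36, labor force = 132.37 million.
New unemployment rate = 9.36 / 132.37 = 7.07%.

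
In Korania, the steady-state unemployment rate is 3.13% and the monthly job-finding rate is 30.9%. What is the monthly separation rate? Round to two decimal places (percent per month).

From u* = s/(s+f): s = u·f/(1−u).
s = 0.0313 × 30.9 / (1 − 0.0313) = 0.9672 / 0.9687 ≈ 1.00% per month.

Separation rate ≈ 1.00% per month.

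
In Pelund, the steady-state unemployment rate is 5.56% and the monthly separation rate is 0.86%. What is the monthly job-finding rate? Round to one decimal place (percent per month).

From u* = s/(s+f): f = s·(1−u)/u.
f = 0.86 × (1 − 0.0556) / 0.0556 = 0.8122 / 0.0556 ≈ 14.6% per month.

Job-finding rate ≈ 14.6% per month.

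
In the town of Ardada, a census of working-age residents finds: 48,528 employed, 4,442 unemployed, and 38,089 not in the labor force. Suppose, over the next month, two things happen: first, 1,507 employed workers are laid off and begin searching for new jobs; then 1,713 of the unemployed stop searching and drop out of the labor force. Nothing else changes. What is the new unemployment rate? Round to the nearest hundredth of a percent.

Initially, labor force = 48,528 + 4,442 = 52,970, so u = 4,442/52,970 = 8.39%.
After the first change, employed falls and unemployed rises by 1,507; labor force unchanged → E = 47,021, U = 5,949, labor force = 52,970.
After the second change, unemployed and labor force both fall by 1,713 → E = 47,021, U = 4,236, labor force = 51,257.
New unemployment rate = 4,236 / 51,257 = 8.26%.

New unemployment rate ≈ 8.26%.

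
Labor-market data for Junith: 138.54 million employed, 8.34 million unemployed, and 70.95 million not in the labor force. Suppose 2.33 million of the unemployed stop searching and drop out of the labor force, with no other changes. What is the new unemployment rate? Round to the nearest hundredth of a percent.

New unemployment rate ≈ 4.16%.

Initially, labor force = 138.54 + 8.34 = 146.88 million, so u = 8.34/146.88 = 5.68%.
After the change, unemployed and labor force both fall by 2.33 → E = 138.54, U = 6.01, labor force = 144.55 million.
New unemployment rate = 6.01 / 144.55 = 4.16%.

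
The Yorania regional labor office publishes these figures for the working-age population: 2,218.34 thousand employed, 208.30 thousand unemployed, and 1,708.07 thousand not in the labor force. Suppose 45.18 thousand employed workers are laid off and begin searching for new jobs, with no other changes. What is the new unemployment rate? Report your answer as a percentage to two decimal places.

Initially, labor force = 2,218.34 + 208.30 = 2,426.64 thousand, so u = 208.30/2,426.64 = 8.58%.
After the change, employed falls and unemployed rises by 45.18; labor force unchanged → E = 2,173.16, U = 253.48, labor force = 2,426.64 thousand.
New unemployment rate = 253.48 / 2,426.64 = 10.45%.

New unemployment rate ≈ 10.45%.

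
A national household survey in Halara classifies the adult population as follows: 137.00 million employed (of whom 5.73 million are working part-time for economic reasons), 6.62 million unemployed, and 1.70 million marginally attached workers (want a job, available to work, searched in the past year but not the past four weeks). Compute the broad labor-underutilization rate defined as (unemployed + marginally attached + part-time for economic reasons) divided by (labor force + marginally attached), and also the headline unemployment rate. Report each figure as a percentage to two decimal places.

Broad underutilization rate ≈ 9.67%; headline unemployment rate ≈ 4.61%.

Labor force = 137.00 + 6.62 = 143.62 million.
Numerator = 6.62 + 1.70 + 5.73 = 14.05 million.
Denominator = 143.62 + 1.70 = 145.32 million.
Broad rate = 14.05 / 145.32 = 9.67%.
Headline unemployment rate = 6.62 / 143.62 = 4.61%.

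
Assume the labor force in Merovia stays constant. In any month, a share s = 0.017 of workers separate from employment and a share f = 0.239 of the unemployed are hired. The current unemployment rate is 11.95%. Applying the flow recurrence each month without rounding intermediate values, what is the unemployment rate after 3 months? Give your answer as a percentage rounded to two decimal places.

With a fixed labor force, u_{t+1} = u_t + s·(1−u_t) − f·u_t = u_t·(1−s−f) + s.
Here 1−s−f = 0.744 and s = 0.017.
u_1 = 0.119500 × 0.744 + 0.017 = 0.105908.
u_2 = 0.105908 × 0.744 + 0.017 = 0.095796.
u_3 = 0.095796 × 0.744 + 0.017 = 0.088272.

Unemployment rate after three months ≈ 8.83%.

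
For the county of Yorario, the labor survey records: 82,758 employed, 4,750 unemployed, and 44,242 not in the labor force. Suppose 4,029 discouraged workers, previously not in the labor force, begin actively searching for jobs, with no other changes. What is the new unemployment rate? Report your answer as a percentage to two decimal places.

New unemployment rate ≈ 9.59%.

Initially, labor force = 82,758 + 4,750 = 87,508, so u = 4,750/87,508 = 5.43%.
After the change, unemployed and labor force both rise by 4,029 → E = 82,758, U = 8,779, labor force = 91,537.
New unemployment rate = 8,779 / 91,537 = 9.59%.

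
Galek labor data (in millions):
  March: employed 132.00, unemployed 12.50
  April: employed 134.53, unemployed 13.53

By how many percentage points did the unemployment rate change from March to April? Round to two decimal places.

March: labor force = 132.00 + 12.50 = 144.50; u = 12.50/144.50 = 8.65%.
April: labor force = 134.53 + 13.53 = 148.06; u = 13.53/148.06 = 9.14%.
Change = 9.14% − 8.65% = +0.49 pp.

The unemployment rate changed by +0.49 percentage points.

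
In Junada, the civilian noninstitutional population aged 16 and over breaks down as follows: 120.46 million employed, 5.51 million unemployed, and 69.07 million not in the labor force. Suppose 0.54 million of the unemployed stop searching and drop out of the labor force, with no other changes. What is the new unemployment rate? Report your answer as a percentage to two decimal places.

Initially, labor force = 120.46 + 5.51 = 125.97 million, so u = 5.51/125.97 = 4.37%.
After the change, unemployed and labor force both fall by 0.54 → E = 120.46, U = 4.97, labor force = 125.43 million.
New unemployment rate = 4.97 / 125.43 = 3.96%.

New unemployment rate ≈ 3.96%.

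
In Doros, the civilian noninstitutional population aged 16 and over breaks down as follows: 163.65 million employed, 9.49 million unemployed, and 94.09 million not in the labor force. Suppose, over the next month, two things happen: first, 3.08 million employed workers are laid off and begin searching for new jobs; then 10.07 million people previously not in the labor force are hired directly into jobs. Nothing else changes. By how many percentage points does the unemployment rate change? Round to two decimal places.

Initially, labor force = 163.65 + 9.49 = 173.14 million, so u = 9.49/173.14 = 5.48%.
After the first change, employed falls and unemployed rises by 3.08; labor force unchanged → E = 160.57, U = 12.57, labor force = 173.14 million.
After the second change, employed and labor force both rise by 10.07; unemployed unchanged → E = 170.64, U = 12.57, labor force = 183.21 million.
New unemployment rate = 12.57 / 183.21 = 6.86%.
Change = 6.86% − 5.48% = +1.38 percentage points.

The unemployment rate changes by +1.38 percentage points.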